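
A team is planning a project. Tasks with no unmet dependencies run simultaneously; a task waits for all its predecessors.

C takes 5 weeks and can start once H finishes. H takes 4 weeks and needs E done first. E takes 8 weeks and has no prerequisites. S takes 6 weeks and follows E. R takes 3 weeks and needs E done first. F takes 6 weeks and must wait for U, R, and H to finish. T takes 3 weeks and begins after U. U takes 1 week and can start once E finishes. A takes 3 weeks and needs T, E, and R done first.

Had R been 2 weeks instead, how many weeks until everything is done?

18

As given, the longest chain is E→H→F = 8+4+6 = 18, so the finish is 18 weeks.
The longest path through R is only 17 weeks, so R has float 1.
That remains the longest chain; total 18 weeks.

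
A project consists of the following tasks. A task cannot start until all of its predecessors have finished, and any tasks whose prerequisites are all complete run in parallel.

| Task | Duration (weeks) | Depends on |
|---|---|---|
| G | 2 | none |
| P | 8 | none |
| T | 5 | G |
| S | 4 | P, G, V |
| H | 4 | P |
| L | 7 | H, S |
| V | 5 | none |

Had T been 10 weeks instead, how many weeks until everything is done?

19

Actual critical path: P→S→L = 8+4+7 = 19 ⇒ 19 weeks.
The longest path through T is only 7 weeks, so T has float 12.
No other chain overtakes it, so the finish is 19 weeks.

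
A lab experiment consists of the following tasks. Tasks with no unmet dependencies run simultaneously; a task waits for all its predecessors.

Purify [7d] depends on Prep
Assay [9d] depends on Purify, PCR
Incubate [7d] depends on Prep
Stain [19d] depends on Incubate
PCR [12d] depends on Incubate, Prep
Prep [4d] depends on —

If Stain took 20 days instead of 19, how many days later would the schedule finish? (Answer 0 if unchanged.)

As given, the longest chain is Prep→Incubate→PCR→Assay = 4+7+12+9 = 32, so the finish is 32 days.
The longest path through Stain is only 30 days, so Stain has float 2.
No other chain overtakes it, so the finish is 32 days.
Change in finish: 32 − 32 = +0 days.

0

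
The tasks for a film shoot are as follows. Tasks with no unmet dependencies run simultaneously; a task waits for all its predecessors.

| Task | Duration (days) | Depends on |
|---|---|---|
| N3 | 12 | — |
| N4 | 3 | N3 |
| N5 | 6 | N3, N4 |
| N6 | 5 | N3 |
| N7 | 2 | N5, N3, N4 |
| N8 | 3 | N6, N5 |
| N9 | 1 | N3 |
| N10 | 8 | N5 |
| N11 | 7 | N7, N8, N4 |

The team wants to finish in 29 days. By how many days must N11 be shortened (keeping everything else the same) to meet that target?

2

Current finish: 31 days; target: 29.
N11 is on every critical path, so each day cut from N11 cuts the finish by one (this holds down to a finish of 29).
Need 31 − 29 = 2 days off N11 → N11 becomes 5 days, finish becomes 29.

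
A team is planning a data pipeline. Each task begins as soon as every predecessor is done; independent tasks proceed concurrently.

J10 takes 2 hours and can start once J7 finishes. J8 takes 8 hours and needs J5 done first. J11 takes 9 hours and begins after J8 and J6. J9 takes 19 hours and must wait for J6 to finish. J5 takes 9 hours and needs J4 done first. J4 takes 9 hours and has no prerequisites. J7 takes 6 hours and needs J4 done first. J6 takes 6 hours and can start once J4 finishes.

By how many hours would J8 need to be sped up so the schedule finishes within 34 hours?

Current finish: 35 hours; target: 34.
J8 is on every critical path, so each hour cut from J8 cuts the finish by one (this holds down to a finish of 34).
Need 35 − 34 = 1 hour off J8 → J8 becomes 7 hours, finish becomes 34.

1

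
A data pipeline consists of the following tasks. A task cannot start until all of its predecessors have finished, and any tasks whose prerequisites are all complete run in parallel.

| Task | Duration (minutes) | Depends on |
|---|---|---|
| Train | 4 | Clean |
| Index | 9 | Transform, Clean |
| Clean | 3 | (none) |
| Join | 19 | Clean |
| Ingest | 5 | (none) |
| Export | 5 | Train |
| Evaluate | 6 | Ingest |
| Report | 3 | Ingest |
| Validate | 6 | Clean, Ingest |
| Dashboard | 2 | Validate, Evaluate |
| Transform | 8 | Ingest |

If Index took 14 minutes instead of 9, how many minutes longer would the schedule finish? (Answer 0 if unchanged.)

5

The binding path is Ingest→Transform→Index = 5+8+9 = 22; finish at 22 minutes.
Index lies on that path, so at 14 minutes the path becomes 27 minutes.
No other chain overtakes it, so the finish is 27 minutes.
Change in finish: 27 − 22 = +5 minutes.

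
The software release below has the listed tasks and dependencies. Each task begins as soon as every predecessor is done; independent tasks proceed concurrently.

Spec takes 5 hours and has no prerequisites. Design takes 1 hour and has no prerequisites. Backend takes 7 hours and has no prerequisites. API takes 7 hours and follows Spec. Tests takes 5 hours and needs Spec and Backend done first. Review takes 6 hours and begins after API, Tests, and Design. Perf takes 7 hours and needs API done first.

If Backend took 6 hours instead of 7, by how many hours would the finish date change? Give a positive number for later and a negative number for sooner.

0

The binding path is Spec→API→Perf = 5+7+7 = 19; finish at 19 hours.
Backend is off the critical path — its longest chain is 18 hours, giving 1 of slack.
No other chain overtakes it, so the finish is 19 hours.
Change in finish: 19 − 19 = +0 hours.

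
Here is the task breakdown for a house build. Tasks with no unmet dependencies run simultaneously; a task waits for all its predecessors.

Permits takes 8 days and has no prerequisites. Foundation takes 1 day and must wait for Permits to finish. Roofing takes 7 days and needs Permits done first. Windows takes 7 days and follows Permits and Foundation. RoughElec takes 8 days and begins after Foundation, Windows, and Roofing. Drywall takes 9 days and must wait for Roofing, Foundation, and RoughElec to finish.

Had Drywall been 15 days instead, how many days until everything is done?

The binding path is Permits→Foundation→Windows→RoughElec→Drywall = 8+1+7+8+9 = 33; finish at 33 days.
Drywall lies on that path, so at 15 days the path becomes 39 days.
That remains the longest chain; total 39 days.

39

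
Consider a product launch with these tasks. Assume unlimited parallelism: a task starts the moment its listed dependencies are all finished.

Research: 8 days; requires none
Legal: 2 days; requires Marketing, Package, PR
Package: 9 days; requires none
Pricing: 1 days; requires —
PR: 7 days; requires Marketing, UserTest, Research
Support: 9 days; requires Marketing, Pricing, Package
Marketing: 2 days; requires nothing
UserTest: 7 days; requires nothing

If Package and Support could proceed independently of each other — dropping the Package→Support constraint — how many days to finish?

Original critical path: Package→Support = 9+9 = 18 ⇒ 18 days.
Without Package→Support, Support's earliest start moves from 9 to 2.
New critical path: Research→PR→Legal = 8+7+2 = 17 ⇒ 17 days.

17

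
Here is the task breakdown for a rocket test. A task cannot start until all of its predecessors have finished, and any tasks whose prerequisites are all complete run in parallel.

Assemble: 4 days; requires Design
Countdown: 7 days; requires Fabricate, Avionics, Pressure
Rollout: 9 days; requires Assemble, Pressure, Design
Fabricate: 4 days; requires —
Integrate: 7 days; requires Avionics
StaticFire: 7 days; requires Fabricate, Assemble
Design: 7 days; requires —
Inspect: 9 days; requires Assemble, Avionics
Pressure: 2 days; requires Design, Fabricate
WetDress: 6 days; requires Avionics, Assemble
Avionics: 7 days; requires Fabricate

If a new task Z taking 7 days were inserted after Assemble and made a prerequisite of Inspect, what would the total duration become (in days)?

27

Originally the plan takes 20 days.
With Z inserted, Inspect now waits for max(Assemble, Avionics, Z).
New critical path: Design→Assemble→Z→Inspect = 7+4+7+9 = 27 ⇒ 27 days.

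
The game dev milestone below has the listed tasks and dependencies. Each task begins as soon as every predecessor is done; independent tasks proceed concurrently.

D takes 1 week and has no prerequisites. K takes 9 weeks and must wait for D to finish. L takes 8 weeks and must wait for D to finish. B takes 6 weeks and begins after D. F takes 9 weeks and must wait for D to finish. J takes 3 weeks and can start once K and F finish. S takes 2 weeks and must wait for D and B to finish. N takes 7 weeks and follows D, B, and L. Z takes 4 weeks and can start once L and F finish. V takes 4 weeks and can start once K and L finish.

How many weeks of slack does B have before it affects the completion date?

2

Critical path: D→L→N = 1+8+7 = 16, so the finish is 16 weeks.
Longest path through B: 14 weeks (earliest finish 7, latest finish 9).
Slack of B = 3 − 1 = 2 weeks.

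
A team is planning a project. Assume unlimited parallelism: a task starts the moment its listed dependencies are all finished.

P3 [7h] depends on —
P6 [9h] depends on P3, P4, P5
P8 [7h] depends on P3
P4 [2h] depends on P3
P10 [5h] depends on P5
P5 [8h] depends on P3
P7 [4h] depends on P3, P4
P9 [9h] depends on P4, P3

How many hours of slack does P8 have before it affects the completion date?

10

Critical path: P3→P5→P6 = 7+8+9 = 24, so the finish is 24 hours.
The longest chain containing P8 totals 14 hours.
Slack of P8 = 17 − 7 = 10 hours.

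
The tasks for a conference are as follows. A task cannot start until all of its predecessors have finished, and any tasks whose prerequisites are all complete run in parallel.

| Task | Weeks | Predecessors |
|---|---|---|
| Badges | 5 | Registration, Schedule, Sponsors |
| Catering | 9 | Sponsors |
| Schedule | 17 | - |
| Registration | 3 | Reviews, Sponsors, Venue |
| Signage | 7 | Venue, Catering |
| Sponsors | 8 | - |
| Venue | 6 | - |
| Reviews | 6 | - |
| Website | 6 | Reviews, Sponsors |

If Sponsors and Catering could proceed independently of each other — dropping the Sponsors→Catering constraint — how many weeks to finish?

Original critical path: Sponsors→Catering→Signage = 8+9+7 = 24 ⇒ 24 weeks.
Without Sponsors→Catering, Catering's earliest start moves from 8 to 0.
The longest chain is now Schedule→Badges = 17+5 = 22, so the job takes 22 weeks.

22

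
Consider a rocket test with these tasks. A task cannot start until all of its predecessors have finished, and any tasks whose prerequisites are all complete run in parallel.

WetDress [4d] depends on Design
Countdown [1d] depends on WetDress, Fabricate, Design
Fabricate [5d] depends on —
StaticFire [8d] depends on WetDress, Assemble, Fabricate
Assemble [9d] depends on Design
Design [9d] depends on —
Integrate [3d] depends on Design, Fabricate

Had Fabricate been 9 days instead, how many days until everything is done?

Critical path before the change: Design→Assemble→StaticFire = 9+9+8 = 26 giving 26 days.
The longest path through Fabricate is only 13 days, so Fabricate has float 13.
That remains the longest chain; total 26 days.

26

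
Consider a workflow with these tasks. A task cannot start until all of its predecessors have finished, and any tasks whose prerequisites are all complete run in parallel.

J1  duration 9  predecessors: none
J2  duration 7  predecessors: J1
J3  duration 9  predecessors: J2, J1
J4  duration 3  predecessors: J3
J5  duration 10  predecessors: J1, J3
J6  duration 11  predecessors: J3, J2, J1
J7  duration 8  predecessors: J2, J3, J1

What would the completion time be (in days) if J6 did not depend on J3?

35

Original critical path: J1→J2→J3→J6 = 9+7+9+11 = 36 ⇒ 36 days.
Without J3→J6, J6's earliest start moves from 25 to 16.
The longest chain is now J1→J2→J3→J5 = 9+7+9+10 = 35, so the schedule takes 35 days.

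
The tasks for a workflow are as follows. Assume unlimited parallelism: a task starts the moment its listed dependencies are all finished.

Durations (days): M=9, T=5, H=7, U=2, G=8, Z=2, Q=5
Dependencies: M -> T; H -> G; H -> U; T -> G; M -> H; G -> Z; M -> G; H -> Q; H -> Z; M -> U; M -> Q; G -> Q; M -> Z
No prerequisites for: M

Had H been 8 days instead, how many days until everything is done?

Baseline: M→H→G→Q = 9+7+8+5 = 29 → 29 days.
Since H is critical, the +1 change carries straight to that chain (now 30 days).
No other chain overtakes it, so the finish is 30 days.

30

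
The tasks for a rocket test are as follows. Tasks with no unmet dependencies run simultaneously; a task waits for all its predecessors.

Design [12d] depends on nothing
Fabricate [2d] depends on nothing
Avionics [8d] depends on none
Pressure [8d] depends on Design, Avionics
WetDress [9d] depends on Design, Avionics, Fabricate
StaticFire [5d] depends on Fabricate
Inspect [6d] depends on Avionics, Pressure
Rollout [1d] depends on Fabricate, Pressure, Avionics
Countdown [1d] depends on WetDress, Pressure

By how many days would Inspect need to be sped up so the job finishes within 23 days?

Current finish: 26 days; target: 23.
Inspect is on every critical path, so each day cut from Inspect cuts the finish by one (this holds down to a finish of 22).
Need 26 − 23 = 3 days off Inspect → Inspect becomes 3 days, finish becomes 23.

3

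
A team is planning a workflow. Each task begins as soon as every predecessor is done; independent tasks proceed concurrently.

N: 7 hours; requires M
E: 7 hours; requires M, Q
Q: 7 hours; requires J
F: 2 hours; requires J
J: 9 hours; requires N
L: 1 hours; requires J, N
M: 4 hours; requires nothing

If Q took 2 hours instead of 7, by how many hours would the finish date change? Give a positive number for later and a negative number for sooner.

-5

As given, the longest chain is M→N→J→Q→E = 4+7+9+7+7 = 34, so the finish is 34 hours.
Q is on the critical path; changing it to 2 makes that path 29 hours.
That remains the longest chain; total 29 hours.
Change in finish: 29 − 34 = -5 hours.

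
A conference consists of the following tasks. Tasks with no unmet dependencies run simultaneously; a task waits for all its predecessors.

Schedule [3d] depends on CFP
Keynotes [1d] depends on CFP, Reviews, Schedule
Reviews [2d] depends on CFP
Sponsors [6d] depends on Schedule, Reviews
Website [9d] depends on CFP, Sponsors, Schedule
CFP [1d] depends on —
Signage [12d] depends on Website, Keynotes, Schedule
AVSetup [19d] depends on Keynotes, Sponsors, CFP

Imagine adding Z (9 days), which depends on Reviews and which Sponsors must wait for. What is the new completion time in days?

39

Originally the job takes 31 days.
With Z inserted, Sponsors now waits for max(Schedule, Reviews, Z).
New critical path: CFP→Reviews→Z→Sponsors→Website→Signage = 1+2+9+6+9+12 = 39 ⇒ 39 days.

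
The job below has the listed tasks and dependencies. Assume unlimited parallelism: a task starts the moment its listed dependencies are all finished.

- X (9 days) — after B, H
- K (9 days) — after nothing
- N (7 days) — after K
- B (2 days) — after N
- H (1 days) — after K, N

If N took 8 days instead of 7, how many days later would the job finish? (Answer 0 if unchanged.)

1

The binding path is K→N→B→X = 9+7+2+9 = 27; finish at 27 days.
N lies on that path, so at 8 days the path becomes 28 days.
No other chain overtakes it, so the finish is 28 days.
Change in finish: 28 − 27 = +1 days.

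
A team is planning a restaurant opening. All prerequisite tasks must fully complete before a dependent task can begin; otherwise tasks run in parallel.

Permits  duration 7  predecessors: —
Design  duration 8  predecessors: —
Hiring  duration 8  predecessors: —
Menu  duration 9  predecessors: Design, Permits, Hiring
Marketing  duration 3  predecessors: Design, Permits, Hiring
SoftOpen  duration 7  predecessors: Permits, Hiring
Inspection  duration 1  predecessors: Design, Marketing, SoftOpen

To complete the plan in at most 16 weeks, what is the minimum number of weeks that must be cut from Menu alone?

Current finish: 17 weeks; target: 16.
Menu is on every critical path, so each week cut from Menu cuts the finish by one (this holds down to a finish of 16).
Need 17 − 16 = 1 week off Menu → Menu becomes 8 weeks, finish becomes 16.

1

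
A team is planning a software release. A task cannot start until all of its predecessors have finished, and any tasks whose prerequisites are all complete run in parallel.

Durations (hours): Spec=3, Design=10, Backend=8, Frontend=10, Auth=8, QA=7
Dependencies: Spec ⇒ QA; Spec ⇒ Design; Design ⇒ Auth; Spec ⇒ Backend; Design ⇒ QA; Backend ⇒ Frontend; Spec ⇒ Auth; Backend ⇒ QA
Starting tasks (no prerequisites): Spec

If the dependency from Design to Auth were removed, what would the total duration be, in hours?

With the dependency in place, Spec→Design→Auth = 3+10+8 = 21 sets the finish at 21 hours.
Without Design→Auth, Auth's earliest start moves from 13 to 3.
The longest chain is now Spec→Backend→Frontend = 3+8+10 = 21, so the software release takes 21 hours.

21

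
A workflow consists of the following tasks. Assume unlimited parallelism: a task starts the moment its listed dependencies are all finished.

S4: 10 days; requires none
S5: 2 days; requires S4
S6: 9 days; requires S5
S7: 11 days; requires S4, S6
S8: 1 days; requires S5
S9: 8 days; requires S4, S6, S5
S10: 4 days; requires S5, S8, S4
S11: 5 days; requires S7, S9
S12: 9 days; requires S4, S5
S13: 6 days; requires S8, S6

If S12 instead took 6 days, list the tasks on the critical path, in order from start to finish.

The binding path is S4→S5→S6→S7→S11 = 10+2+9+11+5 = 37; finish at 37 days.
The longest path through S12 is only 21 days, so S12 has float 16.
That remains the longest chain; total 37 days.

S4, S5, S6, S7, S11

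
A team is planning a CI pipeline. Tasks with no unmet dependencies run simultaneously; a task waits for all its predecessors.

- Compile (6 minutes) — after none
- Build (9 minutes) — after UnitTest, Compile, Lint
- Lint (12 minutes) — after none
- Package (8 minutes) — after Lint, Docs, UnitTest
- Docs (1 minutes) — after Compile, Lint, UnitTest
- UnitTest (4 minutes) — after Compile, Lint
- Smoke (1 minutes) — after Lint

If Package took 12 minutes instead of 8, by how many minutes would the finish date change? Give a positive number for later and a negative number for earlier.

As given, the longest chain is Lint→UnitTest→Docs→Package = 12+4+1+8 = 25, so the finish is 25 minutes.
Package is on the critical path; changing it to 12 makes that path 29 minutes.
No other chain overtakes it, so the finish is 29 minutes.
Change in finish: 29 − 25 = +4 minutes.

4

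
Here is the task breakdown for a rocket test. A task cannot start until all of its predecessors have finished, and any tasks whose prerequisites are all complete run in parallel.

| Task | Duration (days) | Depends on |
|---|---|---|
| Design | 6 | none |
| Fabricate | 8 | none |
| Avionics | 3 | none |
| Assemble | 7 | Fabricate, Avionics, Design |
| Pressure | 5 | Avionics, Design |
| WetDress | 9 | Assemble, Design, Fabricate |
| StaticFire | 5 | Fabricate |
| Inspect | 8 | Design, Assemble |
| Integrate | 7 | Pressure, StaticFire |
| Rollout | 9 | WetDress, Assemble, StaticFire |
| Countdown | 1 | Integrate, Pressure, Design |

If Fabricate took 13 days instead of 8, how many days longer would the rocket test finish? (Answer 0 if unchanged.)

Actual critical path: Fabricate→Assemble→WetDress→Rollout = 8+7+9+9 = 33 ⇒ 33 days.
Since Fabricate is critical, the +5 change carries straight to that chain (now 38 days).
The critical path is still Fabricate→Assemble→WetDress→Rollout; finish is now 38 days.
Change in finish: 38 − 33 = +5 days.

5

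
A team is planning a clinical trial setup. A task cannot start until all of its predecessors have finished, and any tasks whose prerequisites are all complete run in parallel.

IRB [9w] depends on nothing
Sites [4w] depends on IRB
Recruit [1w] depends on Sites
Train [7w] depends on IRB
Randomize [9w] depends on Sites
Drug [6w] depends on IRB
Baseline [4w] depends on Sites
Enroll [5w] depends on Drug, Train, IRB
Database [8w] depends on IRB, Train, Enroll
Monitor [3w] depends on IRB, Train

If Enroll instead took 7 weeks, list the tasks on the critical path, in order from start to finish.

IRB, Train, Enroll, Database

Actual critical path: IRB→Train→Enroll→Database = 9+7+5+8 = 29 ⇒ 29 weeks.
Enroll lies on that path, so at 7 weeks the path becomes 31 weeks.
That remains the longest chain; total 31 weeks.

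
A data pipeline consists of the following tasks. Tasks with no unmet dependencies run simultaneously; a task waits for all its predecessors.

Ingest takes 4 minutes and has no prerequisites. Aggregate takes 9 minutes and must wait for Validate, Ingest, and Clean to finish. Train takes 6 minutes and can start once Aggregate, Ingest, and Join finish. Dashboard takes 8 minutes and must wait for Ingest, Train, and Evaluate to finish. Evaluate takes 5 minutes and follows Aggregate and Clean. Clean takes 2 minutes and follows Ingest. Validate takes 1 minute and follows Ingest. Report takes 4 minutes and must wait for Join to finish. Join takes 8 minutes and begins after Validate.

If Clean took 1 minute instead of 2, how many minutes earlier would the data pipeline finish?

1

As given, the longest chain is Ingest→Clean→Aggregate→Train→Dashboard = 4+2+9+6+8 = 29, so the finish is 29 minutes.
Since Clean is critical, the -1 change carries straight to that chain (now 28 minutes).
That remains the longest chain; total 28 minutes.
Change in finish: 28 − 29 = -1 minutes.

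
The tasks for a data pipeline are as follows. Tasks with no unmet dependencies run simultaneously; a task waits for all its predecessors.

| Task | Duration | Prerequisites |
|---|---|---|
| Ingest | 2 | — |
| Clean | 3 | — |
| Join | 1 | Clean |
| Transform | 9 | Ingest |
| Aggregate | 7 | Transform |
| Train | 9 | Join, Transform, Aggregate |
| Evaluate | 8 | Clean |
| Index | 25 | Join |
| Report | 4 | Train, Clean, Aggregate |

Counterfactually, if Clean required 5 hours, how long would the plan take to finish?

Baseline: Ingest→Transform→Aggregate→Train→Report = 2+9+7+9+4 = 31 → 31 hours.
Clean has 2 hours of float (longest path through it is 29).
The critical path is still Ingest→Transform→Aggregate→Train→Report; finish is now 31 hours.

31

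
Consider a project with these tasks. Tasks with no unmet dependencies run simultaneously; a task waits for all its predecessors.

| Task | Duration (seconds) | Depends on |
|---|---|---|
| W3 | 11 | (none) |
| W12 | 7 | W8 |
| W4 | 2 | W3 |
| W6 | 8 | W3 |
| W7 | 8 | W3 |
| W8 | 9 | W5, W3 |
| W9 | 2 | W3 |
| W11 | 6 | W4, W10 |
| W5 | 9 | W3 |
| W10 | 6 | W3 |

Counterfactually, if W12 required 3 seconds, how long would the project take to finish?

Baseline: W3→W5→W8→W12 = 11+9+9+7 = 36 → 36 seconds.
W12 is on the critical path; changing it to 3 makes that path 32 seconds.
The critical path is still W3→W5→W8→W12; finish is now 32 seconds.

32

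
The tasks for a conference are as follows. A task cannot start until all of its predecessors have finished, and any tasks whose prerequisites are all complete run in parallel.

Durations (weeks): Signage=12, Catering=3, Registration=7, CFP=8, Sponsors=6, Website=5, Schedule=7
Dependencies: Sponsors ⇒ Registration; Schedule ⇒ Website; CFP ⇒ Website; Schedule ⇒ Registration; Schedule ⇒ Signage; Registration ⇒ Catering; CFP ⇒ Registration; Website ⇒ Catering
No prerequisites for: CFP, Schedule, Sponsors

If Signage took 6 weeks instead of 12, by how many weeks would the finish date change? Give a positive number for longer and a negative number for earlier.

Actual critical path: Schedule→Signage = 7+12 = 19 ⇒ 19 weeks.
Signage is on the critical path; changing it to 6 makes that path 13 weeks.
New critical path: CFP→Registration→Catering = 8+7+3 = 18 ⇒ 18 weeks.
Change in finish: 18 − 19 = -1 weeks.

-1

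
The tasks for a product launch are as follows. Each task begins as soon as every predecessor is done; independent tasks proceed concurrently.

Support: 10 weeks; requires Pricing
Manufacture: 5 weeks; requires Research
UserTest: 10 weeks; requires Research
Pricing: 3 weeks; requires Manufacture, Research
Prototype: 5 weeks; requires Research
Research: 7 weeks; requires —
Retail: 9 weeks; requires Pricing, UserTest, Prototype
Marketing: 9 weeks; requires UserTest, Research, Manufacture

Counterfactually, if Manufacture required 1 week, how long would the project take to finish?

Actual critical path: Research→UserTest→Marketing = 7+10+9 = 26 ⇒ 26 weeks.
Manufacture has 1 week of float (longest path through it is 25).
No other chain overtakes it, so the finish is 26 weeks.

26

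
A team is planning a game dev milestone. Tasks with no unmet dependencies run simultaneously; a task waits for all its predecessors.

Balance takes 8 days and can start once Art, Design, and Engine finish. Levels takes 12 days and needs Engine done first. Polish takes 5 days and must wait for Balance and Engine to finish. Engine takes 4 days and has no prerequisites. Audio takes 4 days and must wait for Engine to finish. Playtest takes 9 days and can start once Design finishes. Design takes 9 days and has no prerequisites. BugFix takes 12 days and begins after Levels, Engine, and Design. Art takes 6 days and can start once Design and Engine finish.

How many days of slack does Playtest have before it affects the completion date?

Critical path: Design→Art→Balance→Polish = 9+6+8+5 = 28, so the finish is 28 days.
Longest path through Playtest: 18 days (earliest finish 18, latest finish 28).
Slack of Playtest = 19 − 9 = 10 days.

10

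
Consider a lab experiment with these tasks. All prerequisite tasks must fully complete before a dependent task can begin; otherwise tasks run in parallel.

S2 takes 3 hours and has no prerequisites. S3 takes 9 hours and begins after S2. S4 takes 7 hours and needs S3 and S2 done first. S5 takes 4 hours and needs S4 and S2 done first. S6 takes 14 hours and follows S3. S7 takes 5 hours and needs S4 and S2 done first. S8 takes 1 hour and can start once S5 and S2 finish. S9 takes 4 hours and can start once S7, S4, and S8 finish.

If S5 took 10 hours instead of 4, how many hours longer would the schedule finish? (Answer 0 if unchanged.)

6

Actual critical path: S2→S3→S4→S5→S8→S9 = 3+9+7+4+1+4 = 28 ⇒ 28 hours.
Since S5 is critical, the +6 change carries straight to that chain (now 34 hours).
That remains the longest chain; total 34 hours.
Change in finish: 34 − 28 = +6 hours.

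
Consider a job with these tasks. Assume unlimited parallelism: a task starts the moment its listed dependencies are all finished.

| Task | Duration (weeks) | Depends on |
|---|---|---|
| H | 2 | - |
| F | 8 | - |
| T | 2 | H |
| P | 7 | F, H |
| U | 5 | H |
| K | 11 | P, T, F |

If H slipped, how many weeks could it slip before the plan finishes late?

The longest chain is F→P→K = 8+7+11 = 26; overall finish 26 weeks.
H finishes as early as 2 and must finish by 8.
So H can slip 8 − 2 = 6 weeks.

6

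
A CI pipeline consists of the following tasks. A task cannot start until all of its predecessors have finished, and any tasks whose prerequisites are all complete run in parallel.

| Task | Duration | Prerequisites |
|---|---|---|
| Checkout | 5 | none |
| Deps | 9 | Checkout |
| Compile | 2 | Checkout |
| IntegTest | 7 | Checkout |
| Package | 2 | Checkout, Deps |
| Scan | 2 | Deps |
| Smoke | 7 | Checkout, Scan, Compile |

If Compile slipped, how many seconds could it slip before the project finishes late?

9

The longest chain is Checkout→Deps→Scan→Smoke = 5+9+2+7 = 23; overall finish 23 seconds.
Compile finishes as early as 7 and must finish by 16.
Slack of Compile = 14 − 5 = 9 seconds.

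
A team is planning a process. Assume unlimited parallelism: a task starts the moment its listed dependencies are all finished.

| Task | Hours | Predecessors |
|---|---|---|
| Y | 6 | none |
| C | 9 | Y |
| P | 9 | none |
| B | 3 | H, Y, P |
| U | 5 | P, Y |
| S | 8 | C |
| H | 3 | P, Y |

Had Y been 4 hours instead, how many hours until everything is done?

Critical path before the change: Y→C→S = 6+9+8 = 23 giving 23 hours.
Since Y is critical, the -2 change carries straight to that chain (now 21 hours).
That remains the longest chain; total 21 hours.

21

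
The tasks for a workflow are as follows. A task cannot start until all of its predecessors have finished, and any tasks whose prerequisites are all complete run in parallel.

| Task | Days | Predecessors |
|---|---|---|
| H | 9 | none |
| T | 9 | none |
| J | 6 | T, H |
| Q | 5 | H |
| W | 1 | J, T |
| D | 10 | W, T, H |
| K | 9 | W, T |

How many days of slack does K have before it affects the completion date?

Critical path: H→J→W→D = 9+6+1+10 = 26, so the finish is 26 days.
K finishes as early as 25 and must finish by 26.
Float = 26 − 25 = 1.

1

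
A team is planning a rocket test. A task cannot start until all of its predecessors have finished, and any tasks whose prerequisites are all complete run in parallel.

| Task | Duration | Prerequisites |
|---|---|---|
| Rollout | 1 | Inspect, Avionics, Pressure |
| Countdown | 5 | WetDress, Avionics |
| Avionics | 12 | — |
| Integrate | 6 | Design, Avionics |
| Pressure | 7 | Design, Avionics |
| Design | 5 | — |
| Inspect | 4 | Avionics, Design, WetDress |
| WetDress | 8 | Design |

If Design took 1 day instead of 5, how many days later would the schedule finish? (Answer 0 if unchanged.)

0

Critical path before the change: Avionics→Pressure→Rollout = 12+7+1 = 20 giving 20 days.
Design has 2 days of float (longest path through it is 18).
No other chain overtakes it, so the finish is 20 days.
Change in finish: 20 − 20 = +0 days.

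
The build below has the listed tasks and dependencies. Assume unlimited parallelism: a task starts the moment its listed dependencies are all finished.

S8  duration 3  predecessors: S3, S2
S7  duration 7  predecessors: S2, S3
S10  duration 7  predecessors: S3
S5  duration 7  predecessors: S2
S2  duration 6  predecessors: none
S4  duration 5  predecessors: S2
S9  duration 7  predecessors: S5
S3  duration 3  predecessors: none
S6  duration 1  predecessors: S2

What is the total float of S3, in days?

10

Critical path: S2→S5→S9 = 6+7+7 = 20, so the finish is 20 days.
S3 finishes as early as 3 and must finish by 13.
So S3 can slip 13 − 3 = 10 days.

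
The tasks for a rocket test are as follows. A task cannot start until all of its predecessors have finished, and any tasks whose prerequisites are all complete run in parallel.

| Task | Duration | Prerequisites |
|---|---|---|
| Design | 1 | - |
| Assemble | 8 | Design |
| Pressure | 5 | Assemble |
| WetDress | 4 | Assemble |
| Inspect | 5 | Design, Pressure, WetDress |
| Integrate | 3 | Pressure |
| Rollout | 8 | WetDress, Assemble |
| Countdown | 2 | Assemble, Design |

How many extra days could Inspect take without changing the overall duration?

2

Critical path: Design→Assemble→WetDress→Rollout = 1+8+4+8 = 21, so the finish is 21 days.
Longest path through Inspect: 19 days (earliest finish 19, latest finish 21).
Float = 21 − 19 = 2.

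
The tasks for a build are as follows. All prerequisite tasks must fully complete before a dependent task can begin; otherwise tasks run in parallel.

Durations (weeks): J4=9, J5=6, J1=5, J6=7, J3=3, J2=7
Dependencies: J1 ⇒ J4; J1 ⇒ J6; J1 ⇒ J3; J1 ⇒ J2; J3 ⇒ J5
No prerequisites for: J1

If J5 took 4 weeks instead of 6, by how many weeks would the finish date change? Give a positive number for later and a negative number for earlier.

The binding path is J1→J3→J5 = 5+3+6 = 14; finish at 14 weeks.
J5 is on the critical path; changing it to 4 makes that path 12 weeks.
New critical path: J1→J4 = 5+9 = 14 ⇒ 14 weeks.
Change in finish: 14 − 14 = +0 weeks.

0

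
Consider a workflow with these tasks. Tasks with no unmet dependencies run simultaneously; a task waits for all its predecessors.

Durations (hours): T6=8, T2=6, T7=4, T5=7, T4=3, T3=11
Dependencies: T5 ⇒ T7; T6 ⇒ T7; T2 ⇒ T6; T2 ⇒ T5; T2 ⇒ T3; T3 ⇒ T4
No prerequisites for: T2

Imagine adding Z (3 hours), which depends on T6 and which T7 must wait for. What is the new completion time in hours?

21

Originally the project takes 20 hours.
With Z inserted, T7 now waits for max(T5, T6, Z).
New critical path: T2→T6→Z→T7 = 6+8+3+4 = 21 ⇒ 21 hours.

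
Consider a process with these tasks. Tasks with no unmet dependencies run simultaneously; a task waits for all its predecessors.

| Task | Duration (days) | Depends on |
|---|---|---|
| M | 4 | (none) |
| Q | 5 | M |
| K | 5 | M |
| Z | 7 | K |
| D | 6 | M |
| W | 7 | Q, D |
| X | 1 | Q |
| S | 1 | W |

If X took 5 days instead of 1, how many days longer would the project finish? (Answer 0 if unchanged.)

Critical path before the change: M→D→W→S = 4+6+7+1 = 18 giving 18 days.
X has 8 days of float (longest path through it is 10).
The critical path is still M→D→W→S; finish is now 18 days.
Change in finish: 18 − 18 = +0 days.

0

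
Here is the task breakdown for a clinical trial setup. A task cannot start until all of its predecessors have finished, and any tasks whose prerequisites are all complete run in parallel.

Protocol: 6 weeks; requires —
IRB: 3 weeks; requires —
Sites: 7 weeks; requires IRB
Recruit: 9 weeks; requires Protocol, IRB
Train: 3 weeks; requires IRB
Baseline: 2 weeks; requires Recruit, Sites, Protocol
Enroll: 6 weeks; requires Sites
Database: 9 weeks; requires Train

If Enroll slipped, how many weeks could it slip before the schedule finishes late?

The longest chain is Protocol→Recruit→Baseline = 6+9+2 = 17; overall finish 17 weeks.
Longest path through Enroll: 16 weeks (earliest finish 16, latest finish 17).
Slack of Enroll = 11 − 10 = 1 week.

1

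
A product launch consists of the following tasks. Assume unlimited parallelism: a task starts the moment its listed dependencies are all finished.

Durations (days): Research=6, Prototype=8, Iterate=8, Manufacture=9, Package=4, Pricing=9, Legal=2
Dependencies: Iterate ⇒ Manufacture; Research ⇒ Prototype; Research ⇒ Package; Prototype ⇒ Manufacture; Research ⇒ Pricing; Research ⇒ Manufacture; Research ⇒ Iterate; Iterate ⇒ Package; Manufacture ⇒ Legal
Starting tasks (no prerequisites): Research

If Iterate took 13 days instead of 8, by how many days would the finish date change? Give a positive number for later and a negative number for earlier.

Actual critical path: Research→Iterate→Manufacture→Legal = 6+8+9+2 = 25 ⇒ 25 days.
Iterate lies on that path, so at 13 days the path becomes 30 days.
That remains the longest chain; total 30 days.
Change in finish: 30 − 25 = +5 days.

5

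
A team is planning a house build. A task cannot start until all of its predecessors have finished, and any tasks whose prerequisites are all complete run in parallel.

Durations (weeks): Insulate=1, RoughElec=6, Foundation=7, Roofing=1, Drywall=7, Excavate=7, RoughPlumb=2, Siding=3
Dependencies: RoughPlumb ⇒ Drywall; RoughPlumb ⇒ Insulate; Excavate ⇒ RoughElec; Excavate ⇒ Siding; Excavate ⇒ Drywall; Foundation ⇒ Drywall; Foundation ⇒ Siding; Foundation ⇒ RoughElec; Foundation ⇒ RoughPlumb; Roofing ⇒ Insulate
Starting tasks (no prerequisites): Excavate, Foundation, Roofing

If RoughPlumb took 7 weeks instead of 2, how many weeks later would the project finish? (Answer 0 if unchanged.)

5

Critical path before the change: Foundation→RoughPlumb→Drywall = 7+2+7 = 16 giving 16 weeks.
RoughPlumb lies on that path, so at 7 weeks the path becomes 21 weeks.
No other chain overtakes it, so the finish is 21 weeks.
Change in finish: 21 − 16 = +5 weeks.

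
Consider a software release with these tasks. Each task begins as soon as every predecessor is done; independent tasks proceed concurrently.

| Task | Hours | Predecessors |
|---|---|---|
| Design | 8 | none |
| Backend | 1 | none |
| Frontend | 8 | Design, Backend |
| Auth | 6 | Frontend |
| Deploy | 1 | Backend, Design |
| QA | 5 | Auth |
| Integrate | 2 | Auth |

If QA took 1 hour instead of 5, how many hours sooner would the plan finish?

3

The binding path is Design→Frontend→Auth→QA = 8+8+6+5 = 27; finish at 27 hours.
QA lies on that path, so at 1 hour the path becomes 23 hours.
New critical path: Design→Frontend→Auth→Integrate = 8+8+6+2 = 24 ⇒ 24 hours.
Change in finish: 24 − 27 = -3 hours.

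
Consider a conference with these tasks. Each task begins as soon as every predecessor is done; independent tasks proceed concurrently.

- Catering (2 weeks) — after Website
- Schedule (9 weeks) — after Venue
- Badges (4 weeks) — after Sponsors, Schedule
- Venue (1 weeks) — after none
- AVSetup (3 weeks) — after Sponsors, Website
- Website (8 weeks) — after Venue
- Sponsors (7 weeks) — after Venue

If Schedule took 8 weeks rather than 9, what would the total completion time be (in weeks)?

Actual critical path: Venue→Schedule→Badges = 1+9+4 = 14 ⇒ 14 weeks.
Since Schedule is critical, the -1 change carries straight to that chain (now 13 weeks).
That remains the longest chain; total 13 weeks.

13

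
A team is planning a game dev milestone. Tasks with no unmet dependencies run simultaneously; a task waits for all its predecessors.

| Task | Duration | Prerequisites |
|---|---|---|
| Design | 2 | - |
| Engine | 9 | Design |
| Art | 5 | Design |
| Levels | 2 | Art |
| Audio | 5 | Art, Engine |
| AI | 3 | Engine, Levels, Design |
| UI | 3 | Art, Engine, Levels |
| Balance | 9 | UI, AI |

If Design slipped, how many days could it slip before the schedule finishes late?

0

The longest chain is Design→Engine→AI→Balance = 2+9+3+9 = 23; overall finish 23 days.
Design finishes as early as 2 and must finish by 2.
Slack of Design = 0 − 0 = 0 days.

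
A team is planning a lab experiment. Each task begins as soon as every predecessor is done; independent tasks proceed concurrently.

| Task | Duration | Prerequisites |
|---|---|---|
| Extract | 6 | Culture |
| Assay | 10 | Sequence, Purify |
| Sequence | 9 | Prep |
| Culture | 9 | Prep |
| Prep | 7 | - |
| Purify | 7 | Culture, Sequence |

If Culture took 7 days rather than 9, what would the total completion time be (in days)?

The binding path is Prep→Culture→Purify→Assay = 7+9+7+10 = 33; finish at 33 days.
Culture is on the critical path; changing it to 7 makes that path 31 days.
The binding chain switches to Prep→Sequence→Purify→Assay = 7+9+7+10 = 33; finish 33 days.

33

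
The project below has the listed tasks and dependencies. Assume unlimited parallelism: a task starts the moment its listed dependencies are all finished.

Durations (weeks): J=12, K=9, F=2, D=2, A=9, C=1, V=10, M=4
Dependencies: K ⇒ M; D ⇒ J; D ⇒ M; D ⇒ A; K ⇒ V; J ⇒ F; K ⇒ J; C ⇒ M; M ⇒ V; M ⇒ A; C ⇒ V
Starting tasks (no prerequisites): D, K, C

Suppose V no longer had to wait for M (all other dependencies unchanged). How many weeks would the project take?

With the dependency in place, K→M→V = 9+4+10 = 23 sets the finish at 23 weeks.
Without M→V, V's earliest start moves from 13 to 9.
The longest chain is now K→J→F = 9+12+2 = 23, so the project takes 23 weeks.

23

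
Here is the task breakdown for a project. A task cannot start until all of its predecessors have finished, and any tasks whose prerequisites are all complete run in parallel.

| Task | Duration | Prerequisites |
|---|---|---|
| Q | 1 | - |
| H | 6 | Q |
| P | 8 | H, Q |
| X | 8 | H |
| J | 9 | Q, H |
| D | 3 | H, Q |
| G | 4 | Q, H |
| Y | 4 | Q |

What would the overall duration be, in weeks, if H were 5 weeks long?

As given, the longest chain is Q→H→J = 1+6+9 = 16, so the finish is 16 weeks.
H is on the critical path; changing it to 5 makes that path 15 weeks.
The critical path is still Q→H→J; finish is now 15 weeks.

15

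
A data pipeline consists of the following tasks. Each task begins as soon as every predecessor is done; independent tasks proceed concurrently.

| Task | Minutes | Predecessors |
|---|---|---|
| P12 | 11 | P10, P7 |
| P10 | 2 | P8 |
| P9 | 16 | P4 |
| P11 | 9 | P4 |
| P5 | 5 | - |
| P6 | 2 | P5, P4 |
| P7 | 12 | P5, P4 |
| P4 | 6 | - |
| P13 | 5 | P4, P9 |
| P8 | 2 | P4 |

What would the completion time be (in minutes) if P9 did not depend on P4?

29

Original critical path: P4→P7→P12 = 6+12+11 = 29 ⇒ 29 minutes.
Without P4→P9, P9's earliest start moves from 6 to 0.
After: P4→P7→P12 = 6+12+11 = 29 → 29 minutes.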